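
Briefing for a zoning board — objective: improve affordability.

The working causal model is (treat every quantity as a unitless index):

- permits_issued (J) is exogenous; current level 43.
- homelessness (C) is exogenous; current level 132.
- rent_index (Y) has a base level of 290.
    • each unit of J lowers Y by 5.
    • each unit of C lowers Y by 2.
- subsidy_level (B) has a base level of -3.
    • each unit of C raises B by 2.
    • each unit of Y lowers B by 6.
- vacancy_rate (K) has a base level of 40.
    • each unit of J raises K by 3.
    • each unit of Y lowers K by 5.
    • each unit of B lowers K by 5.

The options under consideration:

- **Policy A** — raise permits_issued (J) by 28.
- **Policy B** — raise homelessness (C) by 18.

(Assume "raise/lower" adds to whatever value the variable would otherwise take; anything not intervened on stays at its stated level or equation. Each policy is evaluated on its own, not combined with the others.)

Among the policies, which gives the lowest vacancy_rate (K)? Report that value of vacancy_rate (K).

Policy A (J + 28):
  J = 43 + 28 = 71
  C = 132
  Y = 290 − 5·71 − 2·132 = -329
  B = -3 + 2·132 − 6·(-329) = 2235
  K = 40 + 3·71 − 5·(-329) − 5·2235 = -9277
Policy B (C + 18):
  J = 43
  C = 132 + 18 = 150
  Y = 290 − 5·43 − 2·150 = -225
  B = -3 + 2·150 − 6·(-225) = 1647
  K = 40 + 3·43 − 5·(-225) − 5·1647 = -6941
Comparing — Policy A: K=-9277, Policy B: K=-6941. Lowest is -9277 (Policy A).

-9277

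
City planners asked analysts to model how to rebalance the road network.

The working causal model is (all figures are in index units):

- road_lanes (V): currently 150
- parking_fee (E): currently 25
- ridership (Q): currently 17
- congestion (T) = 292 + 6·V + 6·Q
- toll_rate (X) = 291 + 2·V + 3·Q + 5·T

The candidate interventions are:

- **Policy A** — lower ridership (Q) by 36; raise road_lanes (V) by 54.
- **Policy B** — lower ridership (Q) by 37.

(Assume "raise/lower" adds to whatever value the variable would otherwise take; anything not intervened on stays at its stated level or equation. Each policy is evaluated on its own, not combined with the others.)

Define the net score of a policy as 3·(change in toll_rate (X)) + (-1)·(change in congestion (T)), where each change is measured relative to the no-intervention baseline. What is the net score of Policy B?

Baseline:
  V = 150
  Q = 17
  T = 292 + 6·150 + 6·17 = 1294
  X = 291 + 2·150 + 3·17 + 5·1294 = 7112
Policy B (Q − 37):
  V = 150
  Q = 17 − 37 = -20
  T = 292 + 6·150 + 6·(-20) = 1072
  X = 291 + 2·150 + 3·(-20) + 5·1072 = 5891
ΔX = 5891 − 7112 = -1221; ΔT = 1072 − 1294 = -222
Score = 3·(-1221) + (-1)·(-222) = -3441

-3441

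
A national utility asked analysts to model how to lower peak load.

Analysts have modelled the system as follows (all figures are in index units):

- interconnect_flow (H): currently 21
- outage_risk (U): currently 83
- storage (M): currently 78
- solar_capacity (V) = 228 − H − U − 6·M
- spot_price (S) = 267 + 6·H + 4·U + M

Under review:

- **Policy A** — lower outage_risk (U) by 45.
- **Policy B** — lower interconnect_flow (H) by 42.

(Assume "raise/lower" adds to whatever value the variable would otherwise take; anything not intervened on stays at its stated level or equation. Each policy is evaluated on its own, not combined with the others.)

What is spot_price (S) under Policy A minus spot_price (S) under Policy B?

Policy A (U − 45):
  H = 21
  U = 83 − 45 = 38
  M = 78
  S = 267 + 6·21 + 4·38 + 78 = 623
Policy B (H − 42):
  H = 21 − 42 = -21
  U = 83
  M = 78
  S = 267 + 6·(-21) + 4·83 + 78 = 551
S: 623 − 551 = 72

72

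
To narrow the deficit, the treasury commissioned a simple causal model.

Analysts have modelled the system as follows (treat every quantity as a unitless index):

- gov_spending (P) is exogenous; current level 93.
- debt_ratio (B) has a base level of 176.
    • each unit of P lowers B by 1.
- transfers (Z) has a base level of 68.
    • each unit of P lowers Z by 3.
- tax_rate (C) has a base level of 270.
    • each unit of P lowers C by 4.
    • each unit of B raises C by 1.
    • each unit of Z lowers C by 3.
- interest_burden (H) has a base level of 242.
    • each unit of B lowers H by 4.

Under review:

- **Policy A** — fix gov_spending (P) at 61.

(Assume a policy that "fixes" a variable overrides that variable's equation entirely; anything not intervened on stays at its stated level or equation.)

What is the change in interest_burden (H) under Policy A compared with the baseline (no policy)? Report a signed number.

-128

Baseline:
  P = 93
  B = 176 − 93 = 83
  H = 242 − 4·83 = -90
Policy A (P := 61):
  P = 61
  B = 176 − 61 = 115
  H = 242 − 4·115 = -218
Change in H: -218 − (-90) = -128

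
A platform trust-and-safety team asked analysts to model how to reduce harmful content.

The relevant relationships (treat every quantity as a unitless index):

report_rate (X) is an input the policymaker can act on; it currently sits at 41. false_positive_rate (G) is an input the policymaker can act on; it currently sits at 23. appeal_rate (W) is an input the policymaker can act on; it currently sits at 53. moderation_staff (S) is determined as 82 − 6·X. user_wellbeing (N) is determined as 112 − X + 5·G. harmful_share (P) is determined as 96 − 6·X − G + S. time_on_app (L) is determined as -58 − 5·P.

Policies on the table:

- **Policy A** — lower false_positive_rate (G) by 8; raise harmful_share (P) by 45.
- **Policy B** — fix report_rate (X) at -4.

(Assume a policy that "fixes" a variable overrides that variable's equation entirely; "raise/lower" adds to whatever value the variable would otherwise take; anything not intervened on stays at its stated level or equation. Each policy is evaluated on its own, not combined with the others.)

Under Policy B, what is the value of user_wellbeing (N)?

231

Policy B (X := -4):
  X = -4
  G = 23
  N = 112 − (-4) + 5·23 = 231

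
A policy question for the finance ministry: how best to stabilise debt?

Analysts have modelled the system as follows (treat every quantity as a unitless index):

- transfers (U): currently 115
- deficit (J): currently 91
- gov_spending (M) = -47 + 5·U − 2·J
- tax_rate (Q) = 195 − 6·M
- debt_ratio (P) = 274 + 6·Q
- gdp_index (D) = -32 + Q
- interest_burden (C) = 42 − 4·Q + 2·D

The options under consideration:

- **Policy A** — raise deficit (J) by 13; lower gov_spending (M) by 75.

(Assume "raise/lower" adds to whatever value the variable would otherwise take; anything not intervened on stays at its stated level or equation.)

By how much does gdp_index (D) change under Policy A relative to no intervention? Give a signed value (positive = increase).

606

Baseline:
  U = 115
  J = 91
  M = -47 + 5·115 − 2·91 = 346
  Q = 195 − 6·346 = -1881
  D = -32 + (-1881) = -1913
Policy A (J + 13, M − 75):
  U = 115
  J = 91 + 13 = 104
  M = -47 + 5·115 − 2·104 (−75 from intervention) = 245
  Q = 195 − 6·245 = -1275
  D = -32 + (-1275) = -1307
Change in D: -1307 − (-1913) = 606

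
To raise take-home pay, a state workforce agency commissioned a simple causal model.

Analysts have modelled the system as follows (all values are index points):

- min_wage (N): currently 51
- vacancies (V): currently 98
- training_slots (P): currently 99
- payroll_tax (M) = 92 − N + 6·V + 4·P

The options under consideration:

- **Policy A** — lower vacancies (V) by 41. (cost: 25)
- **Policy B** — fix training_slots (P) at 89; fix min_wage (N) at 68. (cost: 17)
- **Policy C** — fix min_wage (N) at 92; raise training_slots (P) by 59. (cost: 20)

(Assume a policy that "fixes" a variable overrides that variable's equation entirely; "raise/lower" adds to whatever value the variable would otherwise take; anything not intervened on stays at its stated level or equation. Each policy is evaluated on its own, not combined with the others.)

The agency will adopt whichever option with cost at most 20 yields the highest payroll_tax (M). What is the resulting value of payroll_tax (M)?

Policy B (P := 89, N := 68):
  N = 68
  V = 98
  P = 89
  M = 92 − 68 + 6·98 + 4·89 = 968
Policy C (N := 92, P + 59):
  N = 92
  V = 98
  P = 99 + 59 = 158
  M = 92 − 92 + 6·98 + 4·158 = 1220
Comparing — Policy B: M=968, Policy C: M=1220. Highest is 1220 (Policy C).

1220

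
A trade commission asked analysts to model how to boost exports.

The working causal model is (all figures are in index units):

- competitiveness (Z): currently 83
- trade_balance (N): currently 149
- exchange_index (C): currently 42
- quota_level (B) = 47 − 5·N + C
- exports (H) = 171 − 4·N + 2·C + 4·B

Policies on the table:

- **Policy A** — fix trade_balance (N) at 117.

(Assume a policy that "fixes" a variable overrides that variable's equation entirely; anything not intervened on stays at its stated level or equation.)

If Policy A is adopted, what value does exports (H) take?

-2197

Policy A (N := 117):
  N = 117
  C = 42
  B = 47 − 5·117 + 42 = -496
  H = 171 − 4·117 + 2·42 + 4·(-496) = -2197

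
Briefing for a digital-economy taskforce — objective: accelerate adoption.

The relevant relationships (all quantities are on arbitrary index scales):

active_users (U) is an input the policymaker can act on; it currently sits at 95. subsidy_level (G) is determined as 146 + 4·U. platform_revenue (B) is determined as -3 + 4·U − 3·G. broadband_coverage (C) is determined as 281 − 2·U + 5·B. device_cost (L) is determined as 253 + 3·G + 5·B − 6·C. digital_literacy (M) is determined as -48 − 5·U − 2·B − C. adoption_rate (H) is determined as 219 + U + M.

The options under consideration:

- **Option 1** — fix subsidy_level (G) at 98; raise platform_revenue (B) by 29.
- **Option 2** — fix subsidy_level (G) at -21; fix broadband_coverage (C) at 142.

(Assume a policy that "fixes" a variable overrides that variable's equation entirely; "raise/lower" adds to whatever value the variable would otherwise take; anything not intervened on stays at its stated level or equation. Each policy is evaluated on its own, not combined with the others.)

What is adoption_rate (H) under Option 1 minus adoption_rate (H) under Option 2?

147

Option 1 (G := 98, B + 29):
  U = 95
  G = 98
  B = -3 + 4·95 − 3·98 (+29 from intervention) = 112
  C = 281 − 2·95 + 5·112 = 651
  M = -48 − 5·95 − 2·112 − 651 = -1398
  H = 219 + 95 + (-1398) = -1084
Option 2 (G := -21, C := 142):
  U = 95
  G = -21
  B = -3 + 4·95 − 3·(-21) = 440
  C = 142
  M = -48 − 5·95 − 2·440 − 142 = -1545
  H = 219 + 95 + (-1545) = -1231
H: -1084 − (-1231) = 147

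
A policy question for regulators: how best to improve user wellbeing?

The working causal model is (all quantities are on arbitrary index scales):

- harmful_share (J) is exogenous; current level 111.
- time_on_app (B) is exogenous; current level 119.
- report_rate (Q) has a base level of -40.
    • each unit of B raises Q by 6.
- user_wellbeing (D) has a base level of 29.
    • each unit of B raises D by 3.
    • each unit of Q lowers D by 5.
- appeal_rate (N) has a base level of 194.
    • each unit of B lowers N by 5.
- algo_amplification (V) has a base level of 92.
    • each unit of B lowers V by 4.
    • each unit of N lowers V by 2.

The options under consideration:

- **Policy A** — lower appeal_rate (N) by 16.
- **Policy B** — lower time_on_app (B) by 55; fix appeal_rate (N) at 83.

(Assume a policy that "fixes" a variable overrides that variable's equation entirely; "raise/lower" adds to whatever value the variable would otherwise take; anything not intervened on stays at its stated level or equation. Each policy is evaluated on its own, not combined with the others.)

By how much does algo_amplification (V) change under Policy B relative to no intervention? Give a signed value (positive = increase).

Baseline:
  B = 119
  N = 194 − 5·119 = -401
  V = 92 − 4·119 − 2·(-401) = 418
Policy B (B − 55, N := 83):
  B = 119 − 55 = 64
  N = 83
  V = 92 − 4·64 − 2·83 = -330
Change in V: -330 − 418 = -748

-748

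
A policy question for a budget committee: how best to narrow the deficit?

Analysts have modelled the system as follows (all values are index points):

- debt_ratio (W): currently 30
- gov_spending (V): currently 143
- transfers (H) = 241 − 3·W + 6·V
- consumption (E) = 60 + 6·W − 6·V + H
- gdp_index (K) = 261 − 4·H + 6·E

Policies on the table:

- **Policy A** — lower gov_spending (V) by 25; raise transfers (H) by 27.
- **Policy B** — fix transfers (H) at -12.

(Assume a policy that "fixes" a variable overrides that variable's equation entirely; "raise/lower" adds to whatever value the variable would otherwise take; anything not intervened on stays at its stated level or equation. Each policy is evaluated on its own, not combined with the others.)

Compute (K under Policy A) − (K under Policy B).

2696

Policy A (V − 25, H + 27):
  W = 30
  V = 143 − 25 = 118
  H = 241 − 3·30 + 6·118 (+27 from intervention) = 886
  E = 60 + 6·30 − 6·118 + 886 = 418
  K = 261 − 4·886 + 6·418 = -775
Policy B (H := -12):
  W = 30
  V = 143
  H = -12
  E = 60 + 6·30 − 6·143 + (-12) = -630
  K = 261 − 4·(-12) + 6·(-630) = -3471
K: -775 − (-3471) = 2696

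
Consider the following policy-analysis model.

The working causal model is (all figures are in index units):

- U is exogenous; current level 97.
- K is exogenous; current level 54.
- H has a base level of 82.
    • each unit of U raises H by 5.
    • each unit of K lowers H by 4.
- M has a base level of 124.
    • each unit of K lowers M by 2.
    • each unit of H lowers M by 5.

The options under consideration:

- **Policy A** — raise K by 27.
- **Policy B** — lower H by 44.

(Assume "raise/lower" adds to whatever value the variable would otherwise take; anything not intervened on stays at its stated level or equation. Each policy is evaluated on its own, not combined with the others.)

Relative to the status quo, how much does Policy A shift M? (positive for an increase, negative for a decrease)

Baseline:
  U = 97
  K = 54
  H = 82 + 5·97 − 4·54 = 351
  M = 124 − 2·54 − 5·351 = -1739
Policy A (K + 27):
  U = 97
  K = 54 + 27 = 81
  H = 82 + 5·97 − 4·81 = 243
  M = 124 − 2·81 − 5·243 = -1253
Change in M: -1253 − (-1739) = 486

486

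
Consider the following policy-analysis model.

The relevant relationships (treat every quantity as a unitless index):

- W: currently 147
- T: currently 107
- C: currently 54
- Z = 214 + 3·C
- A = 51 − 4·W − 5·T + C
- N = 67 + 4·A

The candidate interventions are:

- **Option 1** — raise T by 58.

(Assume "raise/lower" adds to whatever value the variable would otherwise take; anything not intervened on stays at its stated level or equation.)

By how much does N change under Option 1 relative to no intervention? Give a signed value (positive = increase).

-1160

Baseline:
  W = 147
  T = 107
  C = 54
  A = 51 − 4·147 − 5·107 + 54 = -1018
  N = 67 + 4·(-1018) = -4005
Option 1 (T + 58):
  W = 147
  T = 107 + 58 = 165
  C = 54
  A = 51 − 4·147 − 5·165 + 54 = -1308
  N = 67 + 4·(-1308) = -5165
Change in N: -5165 − (-4005) = -1160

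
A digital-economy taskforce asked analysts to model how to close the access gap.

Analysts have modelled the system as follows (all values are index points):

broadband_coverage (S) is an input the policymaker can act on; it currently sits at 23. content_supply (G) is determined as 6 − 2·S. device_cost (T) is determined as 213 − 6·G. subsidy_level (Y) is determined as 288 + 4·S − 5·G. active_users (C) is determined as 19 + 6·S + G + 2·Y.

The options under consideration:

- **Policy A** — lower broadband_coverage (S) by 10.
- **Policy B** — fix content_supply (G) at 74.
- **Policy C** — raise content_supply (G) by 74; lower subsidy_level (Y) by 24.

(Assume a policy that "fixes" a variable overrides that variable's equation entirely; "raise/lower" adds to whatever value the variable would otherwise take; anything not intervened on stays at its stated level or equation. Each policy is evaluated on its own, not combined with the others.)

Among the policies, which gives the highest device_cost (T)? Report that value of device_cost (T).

Policy A (S − 10):
  S = 23 − 10 = 13
  G = 6 − 2·13 = -20
  T = 213 − 6·(-20) = 333
Policy B (G := 74):
  S = 23
  G = 74
  T = 213 − 6·74 = -231
Policy C (G + 74, Y − 24):
  S = 23
  G = 6 − 2·23 (+74 from intervention) = 34
  T = 213 − 6·34 = 9
Comparing — Policy A: T=333, Policy B: T=-231, Policy C: T=9. Highest is 333 (Policy A).

333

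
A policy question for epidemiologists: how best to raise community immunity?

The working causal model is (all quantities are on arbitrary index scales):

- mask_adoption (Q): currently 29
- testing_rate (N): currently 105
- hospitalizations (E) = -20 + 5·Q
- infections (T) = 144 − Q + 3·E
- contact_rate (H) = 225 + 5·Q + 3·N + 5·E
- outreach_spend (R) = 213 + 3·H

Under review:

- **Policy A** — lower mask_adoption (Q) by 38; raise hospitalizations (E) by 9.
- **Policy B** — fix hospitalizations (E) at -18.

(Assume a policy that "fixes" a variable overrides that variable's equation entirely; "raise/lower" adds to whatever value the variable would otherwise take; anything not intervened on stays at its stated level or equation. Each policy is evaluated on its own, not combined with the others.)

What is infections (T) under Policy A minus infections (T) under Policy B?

-76

Policy A (Q − 38, E + 9):
  Q = 29 − 38 = -9
  E = -20 + 5·(-9) (+9 from intervention) = -56
  T = 144 − (-9) + 3·(-56) = -15
Policy B (E := -18):
  Q = 29
  E = -18
  T = 144 − 29 + 3·(-18) = 61
T: -15 − 61 = -76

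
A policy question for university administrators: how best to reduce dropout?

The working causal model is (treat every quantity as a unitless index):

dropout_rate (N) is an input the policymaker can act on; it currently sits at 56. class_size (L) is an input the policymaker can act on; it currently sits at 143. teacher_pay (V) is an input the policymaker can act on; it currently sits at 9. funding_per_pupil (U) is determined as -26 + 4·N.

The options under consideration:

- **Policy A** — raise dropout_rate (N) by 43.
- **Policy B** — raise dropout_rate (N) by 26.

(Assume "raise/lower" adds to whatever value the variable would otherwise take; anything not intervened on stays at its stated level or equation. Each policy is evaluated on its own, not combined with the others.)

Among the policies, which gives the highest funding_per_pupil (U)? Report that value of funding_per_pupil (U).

370

Policy A (N + 43):
  N = 56 + 43 = 99
  U = -26 + 4·99 = 370
Policy B (N + 26):
  N = 56 + 26 = 82
  U = -26 + 4·82 = 302
Comparing — Policy A: U=370, Policy B: U=302. Highest is 370 (Policy A).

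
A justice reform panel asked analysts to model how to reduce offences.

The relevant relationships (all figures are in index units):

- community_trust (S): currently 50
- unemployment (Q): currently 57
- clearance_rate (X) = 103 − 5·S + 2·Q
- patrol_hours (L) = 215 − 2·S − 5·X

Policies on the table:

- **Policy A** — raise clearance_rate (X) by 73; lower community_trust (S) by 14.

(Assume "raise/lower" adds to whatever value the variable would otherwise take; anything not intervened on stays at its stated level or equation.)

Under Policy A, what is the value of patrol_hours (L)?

-407

Policy A (X + 73, S − 14):
  S = 50 − 14 = 36
  Q = 57
  X = 103 − 5·36 + 2·57 (+73 from intervention) = 110
  L = 215 − 2·36 − 5·110 = -407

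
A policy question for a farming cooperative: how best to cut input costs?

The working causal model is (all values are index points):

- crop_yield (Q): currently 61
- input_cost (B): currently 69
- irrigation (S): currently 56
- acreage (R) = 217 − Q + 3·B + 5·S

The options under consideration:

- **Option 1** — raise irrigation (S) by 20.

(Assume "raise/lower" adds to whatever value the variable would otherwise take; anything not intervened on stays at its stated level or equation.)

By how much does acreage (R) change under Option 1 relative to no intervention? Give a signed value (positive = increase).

Baseline:
  Q = 61
  B = 69
  S = 56
  R = 217 − 61 + 3·69 + 5·56 = 643
Option 1 (S + 20):
  Q = 61
  B = 69
  S = 56 + 20 = 76
  R = 217 − 61 + 3·69 + 5·76 = 743
Change in R: 743 − 643 = 100

100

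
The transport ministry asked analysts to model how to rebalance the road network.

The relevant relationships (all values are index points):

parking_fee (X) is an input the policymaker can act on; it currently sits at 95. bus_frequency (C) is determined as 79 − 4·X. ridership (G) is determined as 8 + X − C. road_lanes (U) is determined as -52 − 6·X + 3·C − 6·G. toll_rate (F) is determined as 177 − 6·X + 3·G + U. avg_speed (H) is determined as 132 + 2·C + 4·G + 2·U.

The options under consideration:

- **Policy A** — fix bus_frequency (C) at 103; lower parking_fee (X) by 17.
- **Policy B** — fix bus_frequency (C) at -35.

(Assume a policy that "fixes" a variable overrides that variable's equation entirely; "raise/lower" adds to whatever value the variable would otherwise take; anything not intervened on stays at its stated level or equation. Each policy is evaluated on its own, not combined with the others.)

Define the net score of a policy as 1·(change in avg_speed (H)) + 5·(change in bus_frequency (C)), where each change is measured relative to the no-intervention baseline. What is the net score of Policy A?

Baseline:
  X = 95
  C = 79 − 4·95 = -301
  G = 8 + 95 − (-301) = 404
  U = -52 − 6·95 + 3·(-301) − 6·404 = -3949
  H = 132 + 2·(-301) + 4·404 + 2·(-3949) = -6752
Policy A (C := 103, X − 17):
  X = 95 − 17 = 78
  C = 103
  G = 8 + 78 − 103 = -17
  U = -52 − 6·78 + 3·103 − 6·(-17) = -109
  H = 132 + 2·103 + 4·(-17) + 2·(-109) = 52
ΔH = 52 − (-6752) = 6804; ΔC = 103 − (-301) = 404
Score = 1·6804 + 5·404 = 8824

8824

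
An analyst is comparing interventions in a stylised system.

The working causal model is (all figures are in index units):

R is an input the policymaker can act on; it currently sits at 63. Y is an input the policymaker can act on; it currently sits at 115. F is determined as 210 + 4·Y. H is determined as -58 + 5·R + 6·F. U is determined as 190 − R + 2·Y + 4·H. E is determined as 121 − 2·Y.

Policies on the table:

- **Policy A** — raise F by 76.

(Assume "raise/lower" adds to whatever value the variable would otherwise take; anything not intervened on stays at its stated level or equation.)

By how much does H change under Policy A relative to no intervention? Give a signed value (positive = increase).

Baseline:
  R = 63
  Y = 115
  F = 210 + 4·115 = 670
  H = -58 + 5·63 + 6·670 = 4277
Policy A (F + 76):
  R = 63
  Y = 115
  F = 210 + 4·115 (+76 from intervention) = 746
  H = -58 + 5·63 + 6·746 = 4733
Change in H: 4733 − 4277 = 456

456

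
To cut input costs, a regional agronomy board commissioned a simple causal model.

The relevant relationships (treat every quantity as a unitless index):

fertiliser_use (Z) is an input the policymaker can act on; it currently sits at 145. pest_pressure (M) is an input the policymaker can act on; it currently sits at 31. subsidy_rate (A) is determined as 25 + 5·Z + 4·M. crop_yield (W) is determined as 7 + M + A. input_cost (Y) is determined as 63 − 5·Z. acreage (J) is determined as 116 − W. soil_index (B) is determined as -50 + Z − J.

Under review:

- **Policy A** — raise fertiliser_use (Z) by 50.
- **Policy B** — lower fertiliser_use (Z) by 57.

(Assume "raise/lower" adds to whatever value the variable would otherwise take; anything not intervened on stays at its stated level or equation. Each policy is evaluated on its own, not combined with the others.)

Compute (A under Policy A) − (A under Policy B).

535

Policy A (Z + 50):
  Z = 145 + 50 = 195
  M = 31
  A = 25 + 5·195 + 4·31 = 1124
Policy B (Z − 57):
  Z = 145 − 57 = 88
  M = 31
  A = 25 + 5·88 + 4·31 = 589
A: 1124 − 589 = 535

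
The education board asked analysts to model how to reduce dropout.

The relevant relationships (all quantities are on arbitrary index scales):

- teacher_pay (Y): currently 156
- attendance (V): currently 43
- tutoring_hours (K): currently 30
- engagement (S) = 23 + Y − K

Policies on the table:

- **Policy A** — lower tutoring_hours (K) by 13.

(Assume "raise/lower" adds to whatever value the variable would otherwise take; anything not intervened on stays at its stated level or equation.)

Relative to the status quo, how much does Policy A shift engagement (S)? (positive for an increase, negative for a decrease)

13

Baseline:
  Y = 156
  K = 30
  S = 23 + 156 − 30 = 149
Policy A (K − 13):
  Y = 156
  K = 30 − 13 = 17
  S = 23 + 156 − 17 = 162
Change in S: 162 − 149 = 13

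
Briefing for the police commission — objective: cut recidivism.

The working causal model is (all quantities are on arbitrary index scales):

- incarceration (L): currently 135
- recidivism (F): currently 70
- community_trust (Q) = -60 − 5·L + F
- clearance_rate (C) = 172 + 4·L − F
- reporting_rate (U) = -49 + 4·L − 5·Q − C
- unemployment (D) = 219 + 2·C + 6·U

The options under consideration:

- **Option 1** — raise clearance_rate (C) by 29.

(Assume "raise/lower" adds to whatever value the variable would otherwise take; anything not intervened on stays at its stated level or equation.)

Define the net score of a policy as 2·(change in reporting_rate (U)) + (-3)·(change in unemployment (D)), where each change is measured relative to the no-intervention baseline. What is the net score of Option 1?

290

Baseline:
  L = 135
  F = 70
  Q = -60 − 5·135 + 70 = -665
  C = 172 + 4·135 − 70 = 642
  U = -49 + 4·135 − 5·(-665) − 642 = 3174
  D = 219 + 2·642 + 6·3174 = 20547
Option 1 (C + 29):
  L = 135
  F = 70
  Q = -60 − 5·135 + 70 = -665
  C = 172 + 4·135 − 70 (+29 from intervention) = 671
  U = -49 + 4·135 − 5·(-665) − 671 = 3145
  D = 219 + 2·671 + 6·3145 = 20431
ΔU = 3145 − 3174 = -29; ΔD = 20431 − 20547 = -116
Score = 2·(-29) + (-3)·(-116) = 290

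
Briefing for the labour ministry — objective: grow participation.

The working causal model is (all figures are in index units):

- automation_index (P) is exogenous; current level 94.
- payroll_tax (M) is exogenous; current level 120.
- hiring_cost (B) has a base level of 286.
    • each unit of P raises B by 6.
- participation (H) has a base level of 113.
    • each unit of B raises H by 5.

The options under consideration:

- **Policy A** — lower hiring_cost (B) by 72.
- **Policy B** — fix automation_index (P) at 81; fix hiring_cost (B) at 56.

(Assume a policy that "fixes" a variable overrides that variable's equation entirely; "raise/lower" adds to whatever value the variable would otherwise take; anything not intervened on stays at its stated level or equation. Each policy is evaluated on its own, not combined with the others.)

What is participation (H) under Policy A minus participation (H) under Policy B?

3610

Policy A (B − 72):
  P = 94
  B = 286 + 6·94 (−72 from intervention) = 778
  H = 113 + 5·778 = 4003
Policy B (P := 81, B := 56):
  P = 81
  B = 56
  H = 113 + 5·56 = 393
H: 4003 − 393 = 3610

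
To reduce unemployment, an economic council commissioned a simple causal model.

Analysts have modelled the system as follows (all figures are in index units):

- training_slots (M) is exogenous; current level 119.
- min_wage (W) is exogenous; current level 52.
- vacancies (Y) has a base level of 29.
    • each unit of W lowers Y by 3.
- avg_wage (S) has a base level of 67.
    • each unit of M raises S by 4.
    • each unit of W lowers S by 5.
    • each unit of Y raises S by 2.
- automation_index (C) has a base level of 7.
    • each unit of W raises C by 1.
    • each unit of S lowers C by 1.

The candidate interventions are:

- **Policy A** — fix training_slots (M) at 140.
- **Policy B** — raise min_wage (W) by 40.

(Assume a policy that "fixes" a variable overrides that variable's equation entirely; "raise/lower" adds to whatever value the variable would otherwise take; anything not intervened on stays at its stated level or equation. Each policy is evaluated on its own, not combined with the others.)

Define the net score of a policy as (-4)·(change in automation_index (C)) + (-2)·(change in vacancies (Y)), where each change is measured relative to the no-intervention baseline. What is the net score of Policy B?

Baseline:
  M = 119
  W = 52
  Y = 29 − 3·52 = -127
  S = 67 + 4·119 − 5·52 + 2·(-127) = 29
  C = 7 + 52 − 29 = 30
Policy B (W + 40):
  M = 119
  W = 52 + 40 = 92
  Y = 29 − 3·92 = -247
  S = 67 + 4·119 − 5·92 + 2·(-247) = -411
  C = 7 + 92 − (-411) = 510
ΔC = 510 − 30 = 480; ΔY = -247 − (-127) = -120
Score = (-4)·480 + (-2)·(-120) = -1680

-1680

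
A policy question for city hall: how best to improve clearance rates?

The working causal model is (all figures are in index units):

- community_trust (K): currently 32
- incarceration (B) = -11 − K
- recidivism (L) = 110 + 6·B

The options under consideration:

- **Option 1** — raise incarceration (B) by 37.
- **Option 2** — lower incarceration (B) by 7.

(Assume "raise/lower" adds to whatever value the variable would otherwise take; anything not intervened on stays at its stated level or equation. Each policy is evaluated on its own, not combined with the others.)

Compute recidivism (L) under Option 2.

Option 2 (B − 7):
  K = 32
  B = -11 − 32 (−7 from intervention) = -50
  L = 110 + 6·(-50) = -190

-190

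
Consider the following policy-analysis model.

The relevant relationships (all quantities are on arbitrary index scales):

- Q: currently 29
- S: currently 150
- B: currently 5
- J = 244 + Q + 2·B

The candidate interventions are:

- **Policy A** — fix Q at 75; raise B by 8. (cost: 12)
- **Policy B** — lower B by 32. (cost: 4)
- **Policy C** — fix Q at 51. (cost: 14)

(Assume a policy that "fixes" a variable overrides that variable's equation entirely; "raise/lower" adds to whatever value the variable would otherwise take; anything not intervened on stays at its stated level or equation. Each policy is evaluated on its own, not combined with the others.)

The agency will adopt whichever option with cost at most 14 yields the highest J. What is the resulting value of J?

345

Policy A (Q := 75, B + 8):
  Q = 75
  B = 5 + 8 = 13
  J = 244 + 75 + 2·13 = 345
Policy B (B − 32):
  Q = 29
  B = 5 − 32 = -27
  J = 244 + 29 + 2·(-27) = 219
Policy C (Q := 51):
  Q = 51
  B = 5
  J = 244 + 51 + 2·5 = 305
Comparing — Policy A: J=345, Policy B: J=219, Policy C: J=305. Highest is 345 (Policy A).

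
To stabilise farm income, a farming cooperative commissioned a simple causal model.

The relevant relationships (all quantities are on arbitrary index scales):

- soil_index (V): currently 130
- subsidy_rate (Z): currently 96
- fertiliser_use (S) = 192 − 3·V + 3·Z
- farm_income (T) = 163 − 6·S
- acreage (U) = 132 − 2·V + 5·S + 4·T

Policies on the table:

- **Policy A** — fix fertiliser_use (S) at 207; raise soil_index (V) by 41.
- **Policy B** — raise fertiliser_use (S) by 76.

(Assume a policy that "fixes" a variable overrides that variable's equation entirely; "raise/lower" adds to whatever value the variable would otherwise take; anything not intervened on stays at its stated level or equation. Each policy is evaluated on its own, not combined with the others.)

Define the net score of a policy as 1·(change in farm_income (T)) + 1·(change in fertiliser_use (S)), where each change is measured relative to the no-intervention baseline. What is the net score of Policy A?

-585

Baseline:
  V = 130
  Z = 96
  S = 192 − 3·130 + 3·96 = 90
  T = 163 − 6·90 = -377
Policy A (S := 207, V + 41):
  V = 130 + 41 = 171
  Z = 96
  S = 207
  T = 163 − 6·207 = -1079
ΔT = -1079 − (-377) = -702; ΔS = 207 − 90 = 117
Score = 1·(-702) + 1·117 = -585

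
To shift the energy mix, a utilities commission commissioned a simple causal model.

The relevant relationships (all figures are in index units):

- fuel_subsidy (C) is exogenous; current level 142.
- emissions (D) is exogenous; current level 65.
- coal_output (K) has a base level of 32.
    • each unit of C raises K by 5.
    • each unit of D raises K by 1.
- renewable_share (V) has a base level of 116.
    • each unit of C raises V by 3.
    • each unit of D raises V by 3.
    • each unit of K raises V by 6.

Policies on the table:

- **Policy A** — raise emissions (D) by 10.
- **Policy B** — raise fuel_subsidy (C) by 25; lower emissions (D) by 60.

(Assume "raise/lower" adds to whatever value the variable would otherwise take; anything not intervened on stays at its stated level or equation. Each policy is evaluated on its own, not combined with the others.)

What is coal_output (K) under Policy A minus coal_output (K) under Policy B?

-55

Policy A (D + 10):
  C = 142
  D = 65 + 10 = 75
  K = 32 + 5·142 + 75 = 817
Policy B (C + 25, D − 60):
  C = 142 + 25 = 167
  D = 65 − 60 = 5
  K = 32 + 5·167 + 5 = 872
K: 817 − 872 = -55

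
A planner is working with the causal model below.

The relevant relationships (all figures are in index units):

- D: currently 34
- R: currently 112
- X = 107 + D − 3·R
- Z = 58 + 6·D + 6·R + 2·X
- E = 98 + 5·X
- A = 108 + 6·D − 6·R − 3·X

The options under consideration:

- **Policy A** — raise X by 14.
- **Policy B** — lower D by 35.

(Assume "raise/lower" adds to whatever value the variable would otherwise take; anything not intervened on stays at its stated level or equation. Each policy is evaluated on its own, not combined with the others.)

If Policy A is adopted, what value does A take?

Policy A (X + 14):
  D = 34
  R = 112
  X = 107 + 34 − 3·112 (+14 from intervention) = -181
  A = 108 + 6·34 − 6·112 − 3·(-181) = 183

183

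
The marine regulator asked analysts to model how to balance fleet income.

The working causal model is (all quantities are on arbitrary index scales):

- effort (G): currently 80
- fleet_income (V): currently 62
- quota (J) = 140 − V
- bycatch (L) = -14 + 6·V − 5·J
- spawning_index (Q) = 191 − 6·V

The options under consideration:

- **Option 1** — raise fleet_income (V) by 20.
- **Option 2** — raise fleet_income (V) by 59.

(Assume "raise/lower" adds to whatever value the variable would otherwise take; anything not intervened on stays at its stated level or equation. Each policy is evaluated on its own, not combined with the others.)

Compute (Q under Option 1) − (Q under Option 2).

Option 1 (V + 20):
  V = 62 + 20 = 82
  Q = 191 − 6·82 = -301
Option 2 (V + 59):
  V = 62 + 59 = 121
  Q = 191 − 6·121 = -535
Q: -301 − (-535) = 234

234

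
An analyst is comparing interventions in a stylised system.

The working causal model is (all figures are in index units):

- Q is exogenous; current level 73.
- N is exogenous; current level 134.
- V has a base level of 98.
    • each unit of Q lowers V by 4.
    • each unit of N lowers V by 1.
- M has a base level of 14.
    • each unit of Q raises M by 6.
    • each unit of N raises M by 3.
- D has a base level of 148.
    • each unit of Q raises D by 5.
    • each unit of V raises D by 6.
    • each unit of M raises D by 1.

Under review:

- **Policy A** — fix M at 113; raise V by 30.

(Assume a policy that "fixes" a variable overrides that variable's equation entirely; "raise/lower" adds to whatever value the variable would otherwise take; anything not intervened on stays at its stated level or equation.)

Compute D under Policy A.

Policy A (M := 113, V + 30):
  Q = 73
  N = 134
  V = 98 − 4·73 − 134 (+30 from intervention) = -298
  M = 113
  D = 148 + 5·73 + 6·(-298) + 113 = -1162

-1162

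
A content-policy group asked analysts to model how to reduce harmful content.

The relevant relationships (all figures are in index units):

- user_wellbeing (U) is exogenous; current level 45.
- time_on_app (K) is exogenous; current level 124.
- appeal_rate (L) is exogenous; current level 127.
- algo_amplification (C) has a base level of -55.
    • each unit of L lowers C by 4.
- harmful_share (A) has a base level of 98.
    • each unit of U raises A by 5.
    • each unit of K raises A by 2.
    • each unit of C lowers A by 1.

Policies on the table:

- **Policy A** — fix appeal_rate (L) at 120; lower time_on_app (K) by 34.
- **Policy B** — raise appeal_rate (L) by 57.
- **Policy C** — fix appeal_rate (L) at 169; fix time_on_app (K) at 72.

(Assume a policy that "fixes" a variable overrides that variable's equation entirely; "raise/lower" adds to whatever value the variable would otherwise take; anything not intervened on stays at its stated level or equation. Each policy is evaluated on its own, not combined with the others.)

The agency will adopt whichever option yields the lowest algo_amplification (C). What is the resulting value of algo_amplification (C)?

-791

Policy A (L := 120, K − 34):
  L = 120
  C = -55 − 4·120 = -535
Policy B (L + 57):
  L = 127 + 57 = 184
  C = -55 − 4·184 = -791
Policy C (L := 169, K := 72):
  L = 169
  C = -55 − 4·169 = -731
Comparing — Policy A: C=-535, Policy B: C=-791, Policy C: C=-731. Lowest is -791 (Policy B).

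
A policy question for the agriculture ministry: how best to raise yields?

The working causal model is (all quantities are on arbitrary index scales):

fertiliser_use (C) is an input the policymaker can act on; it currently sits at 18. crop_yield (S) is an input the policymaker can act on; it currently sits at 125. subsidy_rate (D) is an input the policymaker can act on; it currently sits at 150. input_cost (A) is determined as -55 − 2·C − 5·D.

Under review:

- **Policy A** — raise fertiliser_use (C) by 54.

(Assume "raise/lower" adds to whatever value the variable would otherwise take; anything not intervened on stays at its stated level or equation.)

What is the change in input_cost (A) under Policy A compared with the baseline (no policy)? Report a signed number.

-108

Baseline:
  C = 18
  D = 150
  A = -55 − 2·18 − 5·150 = -841
Policy A (C + 54):
  C = 18 + 54 = 72
  D = 150
  A = -55 − 2·72 − 5·150 = -949
Change in A: -949 − (-841) = -108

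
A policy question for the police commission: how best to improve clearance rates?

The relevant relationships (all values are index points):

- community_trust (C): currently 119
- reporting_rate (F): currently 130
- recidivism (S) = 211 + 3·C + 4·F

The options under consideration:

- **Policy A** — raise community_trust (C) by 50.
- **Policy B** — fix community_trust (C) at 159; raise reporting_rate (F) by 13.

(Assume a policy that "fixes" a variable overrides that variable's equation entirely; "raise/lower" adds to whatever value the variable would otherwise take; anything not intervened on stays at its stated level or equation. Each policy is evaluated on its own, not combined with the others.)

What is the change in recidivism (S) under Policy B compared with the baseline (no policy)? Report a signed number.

Baseline:
  C = 119
  F = 130
  S = 211 + 3·119 + 4·130 = 1088
Policy B (C := 159, F + 13):
  C = 159
  F = 130 + 13 = 143
  S = 211 + 3·159 + 4·143 = 1260
Change in S: 1260 − 1088 = 172

172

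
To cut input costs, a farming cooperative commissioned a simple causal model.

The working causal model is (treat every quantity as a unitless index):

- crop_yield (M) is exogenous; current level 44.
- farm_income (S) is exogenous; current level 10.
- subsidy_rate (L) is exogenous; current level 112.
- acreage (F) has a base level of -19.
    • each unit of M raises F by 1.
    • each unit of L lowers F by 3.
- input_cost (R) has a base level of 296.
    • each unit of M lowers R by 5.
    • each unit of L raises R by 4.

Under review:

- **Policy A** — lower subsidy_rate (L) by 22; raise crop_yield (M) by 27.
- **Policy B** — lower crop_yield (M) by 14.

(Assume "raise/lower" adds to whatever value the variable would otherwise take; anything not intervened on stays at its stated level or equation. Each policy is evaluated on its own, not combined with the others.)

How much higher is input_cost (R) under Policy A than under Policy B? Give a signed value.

-293

Policy A (L − 22, M + 27):
  M = 44 + 27 = 71
  L = 112 − 22 = 90
  R = 296 − 5·71 + 4·90 = 301
Policy B (M − 14):
  M = 44 − 14 = 30
  L = 112
  R = 296 − 5·30 + 4·112 = 594
R: 301 − 594 = -293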